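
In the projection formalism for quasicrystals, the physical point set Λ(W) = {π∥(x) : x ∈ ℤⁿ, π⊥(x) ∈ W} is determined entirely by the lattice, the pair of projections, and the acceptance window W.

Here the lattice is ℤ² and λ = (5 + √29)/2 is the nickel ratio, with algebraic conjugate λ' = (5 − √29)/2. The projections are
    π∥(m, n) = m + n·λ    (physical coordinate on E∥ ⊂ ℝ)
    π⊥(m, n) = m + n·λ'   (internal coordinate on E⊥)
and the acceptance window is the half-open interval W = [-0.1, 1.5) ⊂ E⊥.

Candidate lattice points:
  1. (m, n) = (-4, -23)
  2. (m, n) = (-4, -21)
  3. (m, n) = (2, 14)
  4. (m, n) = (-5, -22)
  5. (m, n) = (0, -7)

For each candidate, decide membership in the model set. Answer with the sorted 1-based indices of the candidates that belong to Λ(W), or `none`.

1, 2, 5

Numerically λ ≈ 5.19258 and λ' = −1/λ ≈ -0.19258.
[1] lift (-4,-23): star map gives 0.42940; window check -0.1 ≤ 0.42940 < 1.5 is true → IN Λ
[2] lift (-4,-21): star map gives 0.04423; window check -0.1 ≤ 0.04423 < 1.5 is true → IN Λ
[3] lift (2,14): star map gives -0.69615; window check -0.1 ≤ -0.69615 < 1.5 is false → out
[4] lift (-5,-22): star map gives -0.76319; window check -0.1 ≤ -0.76319 < 1.5 is false → out
[5] lift (0,-7): star map gives 1.34808; window check -0.1 ≤ 1.34808 < 1.5 is true → IN Λ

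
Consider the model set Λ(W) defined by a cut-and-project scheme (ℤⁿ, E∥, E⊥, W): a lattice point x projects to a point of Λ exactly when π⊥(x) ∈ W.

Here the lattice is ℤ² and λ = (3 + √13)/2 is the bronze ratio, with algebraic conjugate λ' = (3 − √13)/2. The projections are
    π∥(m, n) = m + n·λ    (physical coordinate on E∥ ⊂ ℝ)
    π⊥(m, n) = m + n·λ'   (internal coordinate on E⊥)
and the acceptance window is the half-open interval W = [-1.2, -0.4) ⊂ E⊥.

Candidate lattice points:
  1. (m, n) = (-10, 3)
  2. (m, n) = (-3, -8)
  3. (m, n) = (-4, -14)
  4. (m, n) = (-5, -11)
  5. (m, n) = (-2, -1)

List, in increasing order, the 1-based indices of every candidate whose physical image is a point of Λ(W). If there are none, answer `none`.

Compute λ' = (3−√13)/2 = -0.30278, so π⊥(m,n) = m -0.30278·n.
[1] lift (-10,3): star map gives -10.90833; window check -1.2 ≤ -10.90833 < -0.4 is false → out
[2] lift (-3,-8): star map gives -0.57779; window check -1.2 ≤ -0.57779 < -0.4 is true → IN Λ
[3] lift (-4,-14): star map gives 0.23886; window check -1.2 ≤ 0.23886 < -0.4 is false → out
[4] lift (-5,-11): star map gives -1.66947; window check -1.2 ≤ -1.66947 < -0.4 is false → out
[5] lift (-2,-1): star map gives -1.69722; window check -1.2 ≤ -1.69722 < -0.4 is false → out

2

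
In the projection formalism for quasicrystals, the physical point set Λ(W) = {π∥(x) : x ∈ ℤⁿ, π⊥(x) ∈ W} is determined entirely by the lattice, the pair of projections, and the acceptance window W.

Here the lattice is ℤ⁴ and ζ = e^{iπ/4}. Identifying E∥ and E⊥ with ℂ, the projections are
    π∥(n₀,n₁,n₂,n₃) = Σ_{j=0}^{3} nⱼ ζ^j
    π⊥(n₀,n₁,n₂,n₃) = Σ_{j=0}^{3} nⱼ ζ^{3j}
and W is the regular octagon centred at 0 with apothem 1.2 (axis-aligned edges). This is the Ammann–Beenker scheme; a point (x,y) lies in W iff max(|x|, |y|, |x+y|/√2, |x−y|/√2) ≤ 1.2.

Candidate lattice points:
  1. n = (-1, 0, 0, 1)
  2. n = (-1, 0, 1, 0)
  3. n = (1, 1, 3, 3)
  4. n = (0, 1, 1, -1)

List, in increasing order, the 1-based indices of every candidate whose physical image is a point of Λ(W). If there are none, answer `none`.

With ζ = e^{iπ/4} the internal vectors are ζ^0,ζ^3,ζ^6,ζ^9.
candidate 1: n = (-1, 0, 0, 1) → π⊥ ≈ (-0.2929, +0.7071); max(|x|,|y|,|x±y|/√2) = 0.7071 ≤ 1.2 ⇒ ∈ W
candidate 2: n = (-1, 0, 1, 0) → π⊥ ≈ (-1.0000, -1.0000); max(|x|,|y|,|x±y|/√2) = 1.4142 > 1.2 ⇒ ∉ W
candidate 3: n = (1, 1, 3, 3) → π⊥ ≈ (+2.4142, -0.1716); max(|x|,|y|,|x±y|/√2) = 2.4142 > 1.2 ⇒ ∉ W
candidate 4: n = (0, 1, 1, -1) → π⊥ ≈ (-1.4142, -1.0000); max(|x|,|y|,|x±y|/√2) = 1.7071 > 1.2 ⇒ ∉ W

1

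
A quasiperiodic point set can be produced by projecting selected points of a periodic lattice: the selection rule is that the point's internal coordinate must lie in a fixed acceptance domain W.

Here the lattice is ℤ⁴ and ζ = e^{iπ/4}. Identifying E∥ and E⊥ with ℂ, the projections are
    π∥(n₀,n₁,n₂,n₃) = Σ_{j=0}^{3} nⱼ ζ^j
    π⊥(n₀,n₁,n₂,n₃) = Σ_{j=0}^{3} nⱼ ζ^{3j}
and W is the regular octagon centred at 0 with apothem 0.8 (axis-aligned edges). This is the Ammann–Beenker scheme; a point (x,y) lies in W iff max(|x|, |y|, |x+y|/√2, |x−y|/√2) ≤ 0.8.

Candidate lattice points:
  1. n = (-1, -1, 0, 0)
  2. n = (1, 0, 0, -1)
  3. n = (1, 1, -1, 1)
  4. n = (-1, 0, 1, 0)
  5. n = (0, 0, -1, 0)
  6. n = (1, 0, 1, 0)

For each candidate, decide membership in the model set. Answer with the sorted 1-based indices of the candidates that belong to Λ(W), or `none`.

1, 2

Internal map: ζ^{3j} for j=0..3 gives (1,0), (−√2/2,√2/2), (0,−1), (√2/2,√2/2).
#1 (-1, -1, 0, 0): internal (-0.29289, -0.70711); octagon support 0.70711 vs apothem 0.8 → ∈ W
#2 (1, 0, 0, -1): internal (0.29289, -0.70711); octagon support 0.70711 vs apothem 0.8 → ∈ W
#3 (1, 1, -1, 1): internal (1.00000, 2.41421); octagon support 2.41421 vs apothem 0.8 → ∉ W
#4 (-1, 0, 1, 0): internal (-1.00000, -1.00000); octagon support 1.41421 vs apothem 0.8 → ∉ W
#5 (0, 0, -1, 0): internal (0.00000, 1.00000); octagon support 1.00000 vs apothem 0.8 → ∉ W
#6 (1, 0, 1, 0): internal (1.00000, -1.00000); octagon support 1.41421 vs apothem 0.8 → ∉ W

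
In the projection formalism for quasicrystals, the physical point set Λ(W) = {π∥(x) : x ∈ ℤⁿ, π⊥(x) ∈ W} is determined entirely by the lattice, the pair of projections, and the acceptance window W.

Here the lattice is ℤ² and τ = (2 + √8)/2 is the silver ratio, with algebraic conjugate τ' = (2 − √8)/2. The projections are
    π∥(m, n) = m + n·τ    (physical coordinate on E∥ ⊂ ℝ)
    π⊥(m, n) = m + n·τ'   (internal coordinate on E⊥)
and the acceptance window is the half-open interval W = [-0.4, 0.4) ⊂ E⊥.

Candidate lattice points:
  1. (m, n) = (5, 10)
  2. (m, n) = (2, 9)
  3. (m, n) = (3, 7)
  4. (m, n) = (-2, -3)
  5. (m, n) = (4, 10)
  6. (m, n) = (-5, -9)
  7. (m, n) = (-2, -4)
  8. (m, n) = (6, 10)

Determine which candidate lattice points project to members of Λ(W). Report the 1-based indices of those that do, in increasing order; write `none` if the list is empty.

3, 5, 7

Numerically τ ≈ 2.41421 and τ' = −1/τ ≈ -0.41421.
candidate 1: (m,n)=(5,10) → π∥ = 5+10·τ ≈ 29.14214, π⊥ = 5+10·τ' ≈ 0.85786 ∉ [-0.4, 0.4) ⇒ out
candidate 2: (m,n)=(2,9) → π∥ = 2+9·τ ≈ 23.72792, π⊥ = 2+9·τ' ≈ -1.72792 ∉ [-0.4, 0.4) ⇒ out
candidate 3: (m,n)=(3,7) → π∥ = 3+7·τ ≈ 19.89949, π⊥ = 3+7·τ' ≈ 0.10051 ∈ [-0.4, 0.4) ⇒ IN Λ
candidate 4: (m,n)=(-2,-3) → π∥ = -2-3·τ ≈ -9.24264, π⊥ = -2-3·τ' ≈ -0.75736 ∉ [-0.4, 0.4) ⇒ out
candidate 5: (m,n)=(4,10) → π∥ = 4+10·τ ≈ 28.14214, π⊥ = 4+10·τ' ≈ -0.14214 ∈ [-0.4, 0.4) ⇒ IN Λ
candidate 6: (m,n)=(-5,-9) → π∥ = -5-9·τ ≈ -26.72792, π⊥ = -5-9·τ' ≈ -1.27208 ∉ [-0.4, 0.4) ⇒ out
candidate 7: (m,n)=(-2,-4) → π∥ = -2-4·τ ≈ -11.65685, π⊥ = -2-4·τ' ≈ -0.34315 ∈ [-0.4, 0.4) ⇒ IN Λ
candidate 8: (m,n)=(6,10) → π∥ = 6+10·τ ≈ 30.14214, π⊥ = 6+10·τ' ≈ 1.85786 ∉ [-0.4, 0.4) ⇒ out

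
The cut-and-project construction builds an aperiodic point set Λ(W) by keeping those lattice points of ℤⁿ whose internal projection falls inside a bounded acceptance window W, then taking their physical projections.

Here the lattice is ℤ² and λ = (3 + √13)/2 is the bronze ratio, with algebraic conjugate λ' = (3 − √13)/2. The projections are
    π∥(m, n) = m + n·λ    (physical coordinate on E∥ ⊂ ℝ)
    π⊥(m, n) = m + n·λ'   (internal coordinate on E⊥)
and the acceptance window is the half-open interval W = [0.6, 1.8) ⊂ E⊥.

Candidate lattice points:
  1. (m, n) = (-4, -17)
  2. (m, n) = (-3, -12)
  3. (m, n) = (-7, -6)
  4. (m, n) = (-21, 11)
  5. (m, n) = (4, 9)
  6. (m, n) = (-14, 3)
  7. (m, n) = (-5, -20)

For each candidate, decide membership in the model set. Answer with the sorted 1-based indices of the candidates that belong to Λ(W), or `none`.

Numerically λ ≈ 3.302776 and λ' = −1/λ ≈ -0.302776.
#1 (-4,-17): internal coord -4 + (-17)·λ' = +1.147186; +1.147186 ∈ [0.6, 1.8) → IN Λ
#2 (-3,-12): internal coord -3 + (-12)·λ' = +0.633308; +0.633308 ∈ [0.6, 1.8) → IN Λ
#3 (-7,-6): internal coord -7 + (-6)·λ' = -5.183346; -5.183346 ∉ [0.6, 1.8) → out
#4 (-21,11): internal coord -21 + (11)·λ' = -24.330532; -24.330532 ∉ [0.6, 1.8) → out
#5 (4,9): internal coord 4 + (9)·λ' = +1.275019; +1.275019 ∈ [0.6, 1.8) → IN Λ
#6 (-14,3): internal coord -14 + (3)·λ' = -14.908327; -14.908327 ∉ [0.6, 1.8) → out
#7 (-5,-20): internal coord -5 + (-20)·λ' = +1.055513; +1.055513 ∈ [0.6, 1.8) → IN Λ

1, 2, 5, 7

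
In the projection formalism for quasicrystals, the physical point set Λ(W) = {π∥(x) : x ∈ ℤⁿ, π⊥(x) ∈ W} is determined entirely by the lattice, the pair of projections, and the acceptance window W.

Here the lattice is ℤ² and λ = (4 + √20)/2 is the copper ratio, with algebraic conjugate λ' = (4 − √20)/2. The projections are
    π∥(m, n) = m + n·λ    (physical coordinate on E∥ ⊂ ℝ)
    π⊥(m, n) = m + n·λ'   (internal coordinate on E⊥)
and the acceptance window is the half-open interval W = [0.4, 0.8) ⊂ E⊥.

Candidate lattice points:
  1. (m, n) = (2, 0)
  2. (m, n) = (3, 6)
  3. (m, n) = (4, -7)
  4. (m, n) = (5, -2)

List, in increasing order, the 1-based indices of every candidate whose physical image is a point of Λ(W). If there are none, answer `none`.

Numerically λ ≈ 4.23607 and λ' = −1/λ ≈ -0.23607.
#1 (2,0): internal coord 2 + (0)·λ' = +2.00000; +2.00000 ∉ [0.4, 0.8) → out
#2 (3,6): internal coord 3 + (6)·λ' = +1.58359; +1.58359 ∉ [0.4, 0.8) → out
#3 (4,-7): internal coord 4 + (-7)·λ' = +5.65248; +5.65248 ∉ [0.4, 0.8) → out
#4 (5,-2): internal coord 5 + (-2)·λ' = +5.47214; +5.47214 ∉ [0.4, 0.8) → out

none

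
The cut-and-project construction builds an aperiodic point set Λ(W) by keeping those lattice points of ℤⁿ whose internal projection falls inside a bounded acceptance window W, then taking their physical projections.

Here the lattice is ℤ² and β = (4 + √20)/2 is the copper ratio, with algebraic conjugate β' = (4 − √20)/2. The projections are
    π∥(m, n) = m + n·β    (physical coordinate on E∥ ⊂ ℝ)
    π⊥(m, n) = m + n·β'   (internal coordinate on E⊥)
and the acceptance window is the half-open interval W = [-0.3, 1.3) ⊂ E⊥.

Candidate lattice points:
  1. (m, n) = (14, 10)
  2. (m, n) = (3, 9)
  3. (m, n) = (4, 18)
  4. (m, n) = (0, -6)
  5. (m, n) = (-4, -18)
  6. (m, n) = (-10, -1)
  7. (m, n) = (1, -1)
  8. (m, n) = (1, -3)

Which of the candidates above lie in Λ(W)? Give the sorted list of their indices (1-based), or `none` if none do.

2, 3, 5, 7

Numerically β ≈ 4.23607 and β' = −1/β ≈ -0.23607.
#1 (14,10): internal coord 14 + (10)·β' = +11.63932; +11.63932 ∉ [-0.3, 1.3) → out
#2 (3,9): internal coord 3 + (9)·β' = +0.87539; +0.87539 ∈ [-0.3, 1.3) → IN Λ
#3 (4,18): internal coord 4 + (18)·β' = -0.24922; -0.24922 ∈ [-0.3, 1.3) → IN Λ
#4 (0,-6): internal coord 0 + (-6)·β' = +1.41641; +1.41641 ∉ [-0.3, 1.3) → out
#5 (-4,-18): internal coord -4 + (-18)·β' = +0.24922; +0.24922 ∈ [-0.3, 1.3) → IN Λ
#6 (-10,-1): internal coord -10 + (-1)·β' = -9.76393; -9.76393 ∉ [-0.3, 1.3) → out
#7 (1,-1): internal coord 1 + (-1)·β' = +1.23607; +1.23607 ∈ [-0.3, 1.3) → IN Λ
#8 (1,-3): internal coord 1 + (-3)·β' = +1.70820; +1.70820 ∉ [-0.3, 1.3) → out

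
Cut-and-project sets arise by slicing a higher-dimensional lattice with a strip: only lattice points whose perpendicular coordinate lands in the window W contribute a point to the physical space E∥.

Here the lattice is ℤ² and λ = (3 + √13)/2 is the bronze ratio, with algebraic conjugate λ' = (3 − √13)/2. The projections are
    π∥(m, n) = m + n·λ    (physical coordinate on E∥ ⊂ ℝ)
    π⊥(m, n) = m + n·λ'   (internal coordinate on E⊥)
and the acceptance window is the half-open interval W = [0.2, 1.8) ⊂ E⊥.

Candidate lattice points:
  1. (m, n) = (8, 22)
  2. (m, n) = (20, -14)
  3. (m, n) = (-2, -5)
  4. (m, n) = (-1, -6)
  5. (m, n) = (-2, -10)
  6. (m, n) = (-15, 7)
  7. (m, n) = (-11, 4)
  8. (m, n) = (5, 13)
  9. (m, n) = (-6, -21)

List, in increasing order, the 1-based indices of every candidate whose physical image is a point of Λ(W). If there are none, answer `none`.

1, 4, 5, 8, 9

Numerically λ ≈ 3.30278 and λ' = −1/λ ≈ -0.30278.
candidate 1: (m,n)=(8,22) → π∥ = 8+22·λ ≈ 80.66106, π⊥ = 8+22·λ' ≈ 1.33894 ∈ [0.2, 1.8) ⇒ IN Λ
candidate 2: (m,n)=(20,-14) → π∥ = 20-14·λ ≈ -26.23886, π⊥ = 20-14·λ' ≈ 24.23886 ∉ [0.2, 1.8) ⇒ out
candidate 3: (m,n)=(-2,-5) → π∥ = -2-5·λ ≈ -18.51388, π⊥ = -2-5·λ' ≈ -0.48612 ∉ [0.2, 1.8) ⇒ out
candidate 4: (m,n)=(-1,-6) → π∥ = -1-6·λ ≈ -20.81665, π⊥ = -1-6·λ' ≈ 0.81665 ∈ [0.2, 1.8) ⇒ IN Λ
candidate 5: (m,n)=(-2,-10) → π∥ = -2-10·λ ≈ -35.02776, π⊥ = -2-10·λ' ≈ 1.02776 ∈ [0.2, 1.8) ⇒ IN Λ
candidate 6: (m,n)=(-15,7) → π∥ = -15+7·λ ≈ 8.11943, π⊥ = -15+7·λ' ≈ -17.11943 ∉ [0.2, 1.8) ⇒ out
candidate 7: (m,n)=(-11,4) → π∥ = -11+4·λ ≈ 2.21110, π⊥ = -11+4·λ' ≈ -12.21110 ∉ [0.2, 1.8) ⇒ out
candidate 8: (m,n)=(5,13) → π∥ = 5+13·λ ≈ 47.93608, π⊥ = 5+13·λ' ≈ 1.06392 ∈ [0.2, 1.8) ⇒ IN Λ
candidate 9: (m,n)=(-6,-21) → π∥ = -6-21·λ ≈ -75.35829, π⊥ = -6-21·λ' ≈ 0.35829 ∈ [0.2, 1.8) ⇒ IN Λ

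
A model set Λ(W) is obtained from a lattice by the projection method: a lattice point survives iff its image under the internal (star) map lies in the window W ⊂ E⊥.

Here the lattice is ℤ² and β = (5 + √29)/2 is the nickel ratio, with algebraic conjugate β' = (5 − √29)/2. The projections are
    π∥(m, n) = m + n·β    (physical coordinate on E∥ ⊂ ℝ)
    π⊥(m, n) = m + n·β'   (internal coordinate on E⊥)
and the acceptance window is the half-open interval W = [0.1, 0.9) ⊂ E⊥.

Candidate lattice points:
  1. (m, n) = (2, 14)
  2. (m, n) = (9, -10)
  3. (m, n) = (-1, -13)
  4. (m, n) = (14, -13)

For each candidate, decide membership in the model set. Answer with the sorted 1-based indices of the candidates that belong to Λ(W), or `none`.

none

Numerically β ≈ 5.1926 and β' = −1/β ≈ -0.1926.
[1] lift (2,14): star map gives -0.6962; window check 0.1 ≤ -0.6962 < 0.9 is false → out
[2] lift (9,-10): star map gives 10.9258; window check 0.1 ≤ 10.9258 < 0.9 is false → out
[3] lift (-1,-13): star map gives 1.5036; window check 0.1 ≤ 1.5036 < 0.9 is false → out
[4] lift (14,-13): star map gives 16.5036; window check 0.1 ≤ 16.5036 < 0.9 is false → out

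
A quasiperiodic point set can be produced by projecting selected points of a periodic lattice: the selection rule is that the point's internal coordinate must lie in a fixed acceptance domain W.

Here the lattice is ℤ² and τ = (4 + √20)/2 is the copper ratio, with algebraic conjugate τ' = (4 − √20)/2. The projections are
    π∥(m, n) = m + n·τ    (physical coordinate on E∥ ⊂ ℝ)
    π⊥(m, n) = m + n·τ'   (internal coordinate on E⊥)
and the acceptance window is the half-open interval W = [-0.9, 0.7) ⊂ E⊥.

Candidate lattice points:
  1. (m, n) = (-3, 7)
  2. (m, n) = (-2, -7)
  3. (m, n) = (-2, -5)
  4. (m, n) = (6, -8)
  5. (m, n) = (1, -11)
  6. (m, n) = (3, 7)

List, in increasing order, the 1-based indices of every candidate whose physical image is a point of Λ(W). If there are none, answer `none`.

τ' = (4−√20)/2 ≈ -0.23607.
candidate 1: (m,n)=(-3,7) → π∥ = -3+7·τ ≈ 26.65248, π⊥ = -3+7·τ' ≈ -4.65248 ∉ [-0.9, 0.7) ⇒ out
candidate 2: (m,n)=(-2,-7) → π∥ = -2-7·τ ≈ -31.65248, π⊥ = -2-7·τ' ≈ -0.34752 ∈ [-0.9, 0.7) ⇒ IN Λ
candidate 3: (m,n)=(-2,-5) → π∥ = -2-5·τ ≈ -23.18034, π⊥ = -2-5·τ' ≈ -0.81966 ∈ [-0.9, 0.7) ⇒ IN Λ
candidate 4: (m,n)=(6,-8) → π∥ = 6-8·τ ≈ -27.88854, π⊥ = 6-8·τ' ≈ 7.88854 ∉ [-0.9, 0.7) ⇒ out
candidate 5: (m,n)=(1,-11) → π∥ = 1-11·τ ≈ -45.59675, π⊥ = 1-11·τ' ≈ 3.59675 ∉ [-0.9, 0.7) ⇒ out
candidate 6: (m,n)=(3,7) → π∥ = 3+7·τ ≈ 32.65248, π⊥ = 3+7·τ' ≈ 1.34752 ∉ [-0.9, 0.7) ⇒ out

2, 3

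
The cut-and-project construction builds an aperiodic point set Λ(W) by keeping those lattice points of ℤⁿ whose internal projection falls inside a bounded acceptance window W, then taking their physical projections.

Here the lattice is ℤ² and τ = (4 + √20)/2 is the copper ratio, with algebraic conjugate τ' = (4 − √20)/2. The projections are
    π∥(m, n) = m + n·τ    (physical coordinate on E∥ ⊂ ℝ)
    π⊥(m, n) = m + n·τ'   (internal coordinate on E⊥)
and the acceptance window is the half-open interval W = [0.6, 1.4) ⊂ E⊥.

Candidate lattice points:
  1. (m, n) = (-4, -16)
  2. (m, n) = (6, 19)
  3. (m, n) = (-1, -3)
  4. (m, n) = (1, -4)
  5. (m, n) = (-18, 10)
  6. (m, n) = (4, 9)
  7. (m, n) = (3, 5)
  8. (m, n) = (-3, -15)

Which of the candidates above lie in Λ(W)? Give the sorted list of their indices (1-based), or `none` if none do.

Numerically τ ≈ 4.23607 and τ' = −1/τ ≈ -0.23607.
#1 (-4,-16): internal coord -4 + (-16)·τ' = -0.22291; -0.22291 ∉ [0.6, 1.4) → out
#2 (6,19): internal coord 6 + (19)·τ' = +1.51471; +1.51471 ∉ [0.6, 1.4) → out
#3 (-1,-3): internal coord -1 + (-3)·τ' = -0.29180; -0.29180 ∉ [0.6, 1.4) → out
#4 (1,-4): internal coord 1 + (-4)·τ' = +1.94427; +1.94427 ∉ [0.6, 1.4) → out
#5 (-18,10): internal coord -18 + (10)·τ' = -20.36068; -20.36068 ∉ [0.6, 1.4) → out
#6 (4,9): internal coord 4 + (9)·τ' = +1.87539; +1.87539 ∉ [0.6, 1.4) → out
#7 (3,5): internal coord 3 + (5)·τ' = +1.81966; +1.81966 ∉ [0.6, 1.4) → out
#8 (-3,-15): internal coord -3 + (-15)·τ' = +0.54102; +0.54102 ∉ [0.6, 1.4) → out

none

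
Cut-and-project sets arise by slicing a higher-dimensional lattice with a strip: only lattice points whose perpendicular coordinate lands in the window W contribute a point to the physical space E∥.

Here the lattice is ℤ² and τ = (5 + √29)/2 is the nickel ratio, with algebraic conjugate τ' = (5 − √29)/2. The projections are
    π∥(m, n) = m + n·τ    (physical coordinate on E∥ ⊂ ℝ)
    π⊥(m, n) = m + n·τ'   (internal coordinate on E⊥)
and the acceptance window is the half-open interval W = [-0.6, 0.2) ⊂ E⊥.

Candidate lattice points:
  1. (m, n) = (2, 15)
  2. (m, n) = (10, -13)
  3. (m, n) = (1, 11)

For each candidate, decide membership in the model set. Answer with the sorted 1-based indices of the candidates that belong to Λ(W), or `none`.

τ' = (5−√29)/2 ≈ -0.192582.
#1 (2,15): internal coord 2 + (15)·τ' = -0.888736; -0.888736 ∉ [-0.6, 0.2) → out
#2 (10,-13): internal coord 10 + (-13)·τ' = +12.503571; +12.503571 ∉ [-0.6, 0.2) → out
#3 (1,11): internal coord 1 + (11)·τ' = -1.118406; -1.118406 ∉ [-0.6, 0.2) → out

none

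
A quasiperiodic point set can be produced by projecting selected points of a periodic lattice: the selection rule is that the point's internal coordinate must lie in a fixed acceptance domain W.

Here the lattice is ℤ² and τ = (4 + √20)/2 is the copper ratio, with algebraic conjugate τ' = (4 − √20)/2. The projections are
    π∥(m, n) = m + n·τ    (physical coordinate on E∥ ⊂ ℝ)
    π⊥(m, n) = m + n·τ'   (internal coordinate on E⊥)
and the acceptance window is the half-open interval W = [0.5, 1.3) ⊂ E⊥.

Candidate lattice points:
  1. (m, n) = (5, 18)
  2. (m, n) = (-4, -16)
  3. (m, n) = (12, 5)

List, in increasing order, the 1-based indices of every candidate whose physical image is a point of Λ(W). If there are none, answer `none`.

Numerically τ ≈ 4.236068 and τ' = −1/τ ≈ -0.236068.
#1 (5,18): internal coord 5 + (18)·τ' = +0.750776; +0.750776 ∈ [0.5, 1.3) → IN Λ
#2 (-4,-16): internal coord -4 + (-16)·τ' = -0.222912; -0.222912 ∉ [0.5, 1.3) → out
#3 (12,5): internal coord 12 + (5)·τ' = +10.819660; +10.819660 ∉ [0.5, 1.3) → out

1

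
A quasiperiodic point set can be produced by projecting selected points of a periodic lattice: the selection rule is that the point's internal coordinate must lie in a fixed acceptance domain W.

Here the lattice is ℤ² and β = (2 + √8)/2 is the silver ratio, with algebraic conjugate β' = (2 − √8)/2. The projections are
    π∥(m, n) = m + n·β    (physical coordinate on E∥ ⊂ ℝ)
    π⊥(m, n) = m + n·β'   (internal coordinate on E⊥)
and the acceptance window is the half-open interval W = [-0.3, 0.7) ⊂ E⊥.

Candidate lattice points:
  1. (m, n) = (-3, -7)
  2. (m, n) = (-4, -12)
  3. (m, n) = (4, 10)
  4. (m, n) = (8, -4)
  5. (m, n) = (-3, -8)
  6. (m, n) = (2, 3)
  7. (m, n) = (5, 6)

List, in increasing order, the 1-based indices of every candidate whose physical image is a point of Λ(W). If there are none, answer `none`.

Compute β' = (2−√8)/2 = -0.4142, so π⊥(m,n) = m -0.4142·n.
#1 (-3,-7): internal coord -3 + (-7)·β' = -0.1005; -0.1005 ∈ [-0.3, 0.7) → IN Λ
#2 (-4,-12): internal coord -4 + (-12)·β' = +0.9706; +0.9706 ∉ [-0.3, 0.7) → out
#3 (4,10): internal coord 4 + (10)·β' = -0.1421; -0.1421 ∈ [-0.3, 0.7) → IN Λ
#4 (8,-4): internal coord 8 + (-4)·β' = +9.6569; +9.6569 ∉ [-0.3, 0.7) → out
#5 (-3,-8): internal coord -3 + (-8)·β' = +0.3137; +0.3137 ∈ [-0.3, 0.7) → IN Λ
#6 (2,3): internal coord 2 + (3)·β' = +0.7574; +0.7574 ∉ [-0.3, 0.7) → out
#7 (5,6): internal coord 5 + (6)·β' = +2.5147; +2.5147 ∉ [-0.3, 0.7) → out

1, 3, 5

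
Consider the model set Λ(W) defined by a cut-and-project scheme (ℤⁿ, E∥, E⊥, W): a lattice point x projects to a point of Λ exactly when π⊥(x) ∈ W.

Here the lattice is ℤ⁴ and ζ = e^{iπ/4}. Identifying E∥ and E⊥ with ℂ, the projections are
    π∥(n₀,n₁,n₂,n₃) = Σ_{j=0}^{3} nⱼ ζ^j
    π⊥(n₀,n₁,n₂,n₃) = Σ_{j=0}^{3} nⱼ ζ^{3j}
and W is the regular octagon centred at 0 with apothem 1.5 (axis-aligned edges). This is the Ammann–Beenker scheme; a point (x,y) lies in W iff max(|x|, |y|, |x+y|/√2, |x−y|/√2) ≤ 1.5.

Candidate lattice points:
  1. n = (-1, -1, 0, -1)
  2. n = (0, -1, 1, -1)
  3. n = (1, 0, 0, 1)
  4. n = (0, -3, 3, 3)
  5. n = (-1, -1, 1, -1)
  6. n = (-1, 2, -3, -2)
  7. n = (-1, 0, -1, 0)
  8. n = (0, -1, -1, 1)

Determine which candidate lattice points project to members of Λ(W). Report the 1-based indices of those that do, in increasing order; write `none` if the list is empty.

7

With ζ = e^{iπ/4} the internal vectors are ζ^0,ζ^3,ζ^6,ζ^9.
#1 (-1, -1, 0, -1): internal (-1.0000, -1.4142); octagon support 1.7071 vs apothem 1.5 → ∉ W
#2 (0, -1, 1, -1): internal (0.0000, -2.4142); octagon support 2.4142 vs apothem 1.5 → ∉ W
#3 (1, 0, 0, 1): internal (1.7071, 0.7071); octagon support 1.7071 vs apothem 1.5 → ∉ W
#4 (0, -3, 3, 3): internal (4.2426, -3.0000); octagon support 5.1213 vs apothem 1.5 → ∉ W
#5 (-1, -1, 1, -1): internal (-1.0000, -2.4142); octagon support 2.4142 vs apothem 1.5 → ∉ W
#6 (-1, 2, -3, -2): internal (-3.8284, 3.0000); octagon support 4.8284 vs apothem 1.5 → ∉ W
#7 (-1, 0, -1, 0): internal (-1.0000, 1.0000); octagon support 1.4142 vs apothem 1.5 → ∈ W
#8 (0, -1, -1, 1): internal (1.4142, 1.0000); octagon support 1.7071 vs apothem 1.5 → ∉ W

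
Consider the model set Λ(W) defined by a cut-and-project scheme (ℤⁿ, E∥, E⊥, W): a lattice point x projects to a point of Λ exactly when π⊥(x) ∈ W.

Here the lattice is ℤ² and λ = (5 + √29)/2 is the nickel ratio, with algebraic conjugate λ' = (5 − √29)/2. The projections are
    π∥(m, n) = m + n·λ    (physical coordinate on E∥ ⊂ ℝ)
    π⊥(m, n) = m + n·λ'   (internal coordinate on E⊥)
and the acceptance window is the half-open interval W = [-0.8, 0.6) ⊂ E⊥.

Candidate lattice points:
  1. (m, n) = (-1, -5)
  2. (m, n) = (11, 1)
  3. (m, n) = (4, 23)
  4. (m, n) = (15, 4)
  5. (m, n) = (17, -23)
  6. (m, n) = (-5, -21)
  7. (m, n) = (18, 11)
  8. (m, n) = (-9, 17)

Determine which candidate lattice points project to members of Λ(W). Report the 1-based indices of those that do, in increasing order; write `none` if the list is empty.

Numerically λ ≈ 5.192582 and λ' = −1/λ ≈ -0.192582.
#1 (-1,-5): internal coord -1 + (-5)·λ' = -0.037088; -0.037088 ∈ [-0.8, 0.6) → IN Λ
#2 (11,1): internal coord 11 + (1)·λ' = +10.807418; +10.807418 ∉ [-0.8, 0.6) → out
#3 (4,23): internal coord 4 + (23)·λ' = -0.429395; -0.429395 ∈ [-0.8, 0.6) → IN Λ
#4 (15,4): internal coord 15 + (4)·λ' = +14.229670; +14.229670 ∉ [-0.8, 0.6) → out
#5 (17,-23): internal coord 17 + (-23)·λ' = +21.429395; +21.429395 ∉ [-0.8, 0.6) → out
#6 (-5,-21): internal coord -5 + (-21)·λ' = -0.955770; -0.955770 ∉ [-0.8, 0.6) → out
#7 (18,11): internal coord 18 + (11)·λ' = +15.881594; +15.881594 ∉ [-0.8, 0.6) → out
#8 (-9,17): internal coord -9 + (17)·λ' = -12.273901; -12.273901 ∉ [-0.8, 0.6) → out

1, 3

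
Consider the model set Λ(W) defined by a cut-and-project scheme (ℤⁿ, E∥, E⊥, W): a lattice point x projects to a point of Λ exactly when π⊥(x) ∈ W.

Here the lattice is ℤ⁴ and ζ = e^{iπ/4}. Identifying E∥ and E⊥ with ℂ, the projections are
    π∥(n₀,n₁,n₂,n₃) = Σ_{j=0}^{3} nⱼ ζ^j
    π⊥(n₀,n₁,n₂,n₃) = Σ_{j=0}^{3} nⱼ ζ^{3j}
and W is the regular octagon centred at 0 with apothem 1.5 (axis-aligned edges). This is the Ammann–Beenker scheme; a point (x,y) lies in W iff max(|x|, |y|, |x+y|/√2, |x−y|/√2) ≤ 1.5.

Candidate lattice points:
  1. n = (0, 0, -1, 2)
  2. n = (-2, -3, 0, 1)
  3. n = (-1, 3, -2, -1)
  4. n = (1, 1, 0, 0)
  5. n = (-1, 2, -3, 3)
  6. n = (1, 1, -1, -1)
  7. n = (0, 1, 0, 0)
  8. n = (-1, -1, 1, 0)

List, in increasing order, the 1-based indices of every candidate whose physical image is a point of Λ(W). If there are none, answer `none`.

With ζ = e^{iπ/4} the internal vectors are ζ^0,ζ^3,ζ^6,ζ^9.
#1 (0, 0, -1, 2): internal (1.4142, 2.4142); octagon support 2.7071 vs apothem 1.5 → ∉ W
#2 (-2, -3, 0, 1): internal (0.8284, -1.4142); octagon support 1.5858 vs apothem 1.5 → ∉ W
#3 (-1, 3, -2, -1): internal (-3.8284, 3.4142); octagon support 5.1213 vs apothem 1.5 → ∉ W
#4 (1, 1, 0, 0): internal (0.2929, 0.7071); octagon support 0.7071 vs apothem 1.5 → ∈ W
#5 (-1, 2, -3, 3): internal (-0.2929, 6.5355); octagon support 6.5355 vs apothem 1.5 → ∉ W
#6 (1, 1, -1, -1): internal (-0.4142, 1.0000); octagon support 1.0000 vs apothem 1.5 → ∈ W
#7 (0, 1, 0, 0): internal (-0.7071, 0.7071); octagon support 1.0000 vs apothem 1.5 → ∈ W
#8 (-1, -1, 1, 0): internal (-0.2929, -1.7071); octagon support 1.7071 vs apothem 1.5 → ∉ W

4, 6, 7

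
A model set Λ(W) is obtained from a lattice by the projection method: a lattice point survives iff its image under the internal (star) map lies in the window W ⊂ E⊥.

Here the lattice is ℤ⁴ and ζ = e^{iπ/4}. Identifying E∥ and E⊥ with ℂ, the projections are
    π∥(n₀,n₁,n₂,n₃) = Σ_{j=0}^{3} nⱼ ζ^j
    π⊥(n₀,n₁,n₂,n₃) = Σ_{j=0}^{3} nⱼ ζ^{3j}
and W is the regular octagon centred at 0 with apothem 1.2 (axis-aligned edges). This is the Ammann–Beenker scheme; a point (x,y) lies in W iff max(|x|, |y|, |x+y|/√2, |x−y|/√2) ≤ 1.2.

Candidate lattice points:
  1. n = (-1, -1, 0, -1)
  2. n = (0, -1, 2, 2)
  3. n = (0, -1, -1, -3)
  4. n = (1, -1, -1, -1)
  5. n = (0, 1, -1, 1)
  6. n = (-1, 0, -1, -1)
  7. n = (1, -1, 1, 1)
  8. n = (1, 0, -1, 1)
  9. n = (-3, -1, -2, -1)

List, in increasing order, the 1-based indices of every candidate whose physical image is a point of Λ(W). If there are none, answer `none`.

4

Internal map: ζ^{3j} for j=0..3 gives (1,0), (−√2/2,√2/2), (0,−1), (√2/2,√2/2).
candidate 1: n = (-1, -1, 0, -1) → π⊥ ≈ (-1.000000, -1.414214); max(|x|,|y|,|x±y|/√2) = 1.707107 > 1.2 ⇒ ∉ W
candidate 2: n = (0, -1, 2, 2) → π⊥ ≈ (+2.121320, -1.292893); max(|x|,|y|,|x±y|/√2) = 2.414214 > 1.2 ⇒ ∉ W
candidate 3: n = (0, -1, -1, -3) → π⊥ ≈ (-1.414214, -1.828427); max(|x|,|y|,|x±y|/√2) = 2.292893 > 1.2 ⇒ ∉ W
candidate 4: n = (1, -1, -1, -1) → π⊥ ≈ (+1.000000, -0.414214); max(|x|,|y|,|x±y|/√2) = 1.000000 ≤ 1.2 ⇒ ∈ W
candidate 5: n = (0, 1, -1, 1) → π⊥ ≈ (+0.000000, +2.414214); max(|x|,|y|,|x±y|/√2) = 2.414214 > 1.2 ⇒ ∉ W
candidate 6: n = (-1, 0, -1, -1) → π⊥ ≈ (-1.707107, +0.292893); max(|x|,|y|,|x±y|/√2) = 1.707107 > 1.2 ⇒ ∉ W
candidate 7: n = (1, -1, 1, 1) → π⊥ ≈ (+2.414214, -1.000000); max(|x|,|y|,|x±y|/√2) = 2.414214 > 1.2 ⇒ ∉ W
candidate 8: n = (1, 0, -1, 1) → π⊥ ≈ (+1.707107, +1.707107); max(|x|,|y|,|x±y|/√2) = 2.414214 > 1.2 ⇒ ∉ W
candidate 9: n = (-3, -1, -2, -1) → π⊥ ≈ (-3.000000, +0.585786); max(|x|,|y|,|x±y|/√2) = 3.000000 > 1.2 ⇒ ∉ W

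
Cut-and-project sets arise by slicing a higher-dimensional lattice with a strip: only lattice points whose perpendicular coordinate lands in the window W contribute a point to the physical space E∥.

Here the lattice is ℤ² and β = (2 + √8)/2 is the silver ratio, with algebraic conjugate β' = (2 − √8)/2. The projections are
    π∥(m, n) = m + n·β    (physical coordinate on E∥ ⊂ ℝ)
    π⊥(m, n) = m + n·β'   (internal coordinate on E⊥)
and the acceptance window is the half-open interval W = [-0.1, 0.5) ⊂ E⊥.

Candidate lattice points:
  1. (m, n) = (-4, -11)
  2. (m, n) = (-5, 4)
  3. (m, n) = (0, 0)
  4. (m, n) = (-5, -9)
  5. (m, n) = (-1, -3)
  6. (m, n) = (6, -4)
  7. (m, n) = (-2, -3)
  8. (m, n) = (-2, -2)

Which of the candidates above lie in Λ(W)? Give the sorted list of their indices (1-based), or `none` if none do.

3, 5

Compute β' = (2−√8)/2 = -0.4142, so π⊥(m,n) = m -0.4142·n.
candidate 1: (m,n)=(-4,-11) → π∥ = -4-11·β ≈ -30.5563, π⊥ = -4-11·β' ≈ 0.5563 ∉ [-0.1, 0.5) ⇒ out
candidate 2: (m,n)=(-5,4) → π∥ = -5+4·β ≈ 4.6569, π⊥ = -5+4·β' ≈ -6.6569 ∉ [-0.1, 0.5) ⇒ out
candidate 3: (m,n)=(0,0) → π∥ = 0+0·β ≈ 0.0000, π⊥ = 0+0·β' ≈ 0.0000 ∈ [-0.1, 0.5) ⇒ IN Λ
candidate 4: (m,n)=(-5,-9) → π∥ = -5-9·β ≈ -26.7279, π⊥ = -5-9·β' ≈ -1.2721 ∉ [-0.1, 0.5) ⇒ out
candidate 5: (m,n)=(-1,-3) → π∥ = -1-3·β ≈ -8.2426, π⊥ = -1-3·β' ≈ 0.2426 ∈ [-0.1, 0.5) ⇒ IN Λ
candidate 6: (m,n)=(6,-4) → π∥ = 6-4·β ≈ -3.6569, π⊥ = 6-4·β' ≈ 7.6569 ∉ [-0.1, 0.5) ⇒ out
candidate 7: (m,n)=(-2,-3) → π∥ = -2-3·β ≈ -9.2426, π⊥ = -2-3·β' ≈ -0.7574 ∉ [-0.1, 0.5) ⇒ out
candidate 8: (m,n)=(-2,-2) → π∥ = -2-2·β ≈ -6.8284, π⊥ = -2-2·β' ≈ -1.1716 ∉ [-0.1, 0.5) ⇒ out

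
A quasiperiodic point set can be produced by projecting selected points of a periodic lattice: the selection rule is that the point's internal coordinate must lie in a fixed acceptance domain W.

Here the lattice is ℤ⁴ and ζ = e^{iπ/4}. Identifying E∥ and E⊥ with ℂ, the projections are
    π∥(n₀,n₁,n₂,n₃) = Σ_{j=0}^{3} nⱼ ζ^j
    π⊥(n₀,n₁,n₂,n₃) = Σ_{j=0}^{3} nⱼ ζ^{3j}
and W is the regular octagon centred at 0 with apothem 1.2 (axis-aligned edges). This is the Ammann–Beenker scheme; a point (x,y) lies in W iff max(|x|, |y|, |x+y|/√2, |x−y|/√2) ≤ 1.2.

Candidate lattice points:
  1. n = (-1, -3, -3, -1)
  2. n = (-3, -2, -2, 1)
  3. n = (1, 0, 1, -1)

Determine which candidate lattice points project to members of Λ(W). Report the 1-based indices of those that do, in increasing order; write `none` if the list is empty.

1

π⊥(n) = n₀ + n₁ζ³ + n₂ζ⁶ + n₃ζ⁹ where ζ = e^{iπ/4}.
#1 (-1, -3, -3, -1): internal (0.41421, 0.17157); octagon support 0.41421 vs apothem 1.2 → ∈ W
#2 (-3, -2, -2, 1): internal (-0.87868, 1.29289); octagon support 1.53553 vs apothem 1.2 → ∉ W
#3 (1, 0, 1, -1): internal (0.29289, -1.70711); octagon support 1.70711 vs apothem 1.2 → ∉ W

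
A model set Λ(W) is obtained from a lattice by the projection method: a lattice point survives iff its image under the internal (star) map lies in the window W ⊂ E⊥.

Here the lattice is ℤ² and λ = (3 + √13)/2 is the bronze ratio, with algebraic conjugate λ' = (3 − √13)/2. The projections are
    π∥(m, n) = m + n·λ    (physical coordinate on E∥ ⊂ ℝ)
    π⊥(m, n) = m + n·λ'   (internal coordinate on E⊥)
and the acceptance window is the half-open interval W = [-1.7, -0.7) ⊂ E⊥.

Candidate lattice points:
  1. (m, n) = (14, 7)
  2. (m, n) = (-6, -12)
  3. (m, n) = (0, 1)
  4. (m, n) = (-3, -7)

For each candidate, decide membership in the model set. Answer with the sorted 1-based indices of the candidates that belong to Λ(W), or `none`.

Compute λ' = (3−√13)/2 = -0.30278, so π⊥(m,n) = m -0.30278·n.
candidate 1: (m,n)=(14,7) → π∥ = 14+7·λ ≈ 37.11943, π⊥ = 14+7·λ' ≈ 11.88057 ∉ [-1.7, -0.7) ⇒ out
candidate 2: (m,n)=(-6,-12) → π∥ = -6-12·λ ≈ -45.63331, π⊥ = -6-12·λ' ≈ -2.36669 ∉ [-1.7, -0.7) ⇒ out
candidate 3: (m,n)=(0,1) → π∥ = 0+1·λ ≈ 3.30278, π⊥ = 0+1·λ' ≈ -0.30278 ∉ [-1.7, -0.7) ⇒ out
candidate 4: (m,n)=(-3,-7) → π∥ = -3-7·λ ≈ -26.11943, π⊥ = -3-7·λ' ≈ -0.88057 ∈ [-1.7, -0.7) ⇒ IN Λ

4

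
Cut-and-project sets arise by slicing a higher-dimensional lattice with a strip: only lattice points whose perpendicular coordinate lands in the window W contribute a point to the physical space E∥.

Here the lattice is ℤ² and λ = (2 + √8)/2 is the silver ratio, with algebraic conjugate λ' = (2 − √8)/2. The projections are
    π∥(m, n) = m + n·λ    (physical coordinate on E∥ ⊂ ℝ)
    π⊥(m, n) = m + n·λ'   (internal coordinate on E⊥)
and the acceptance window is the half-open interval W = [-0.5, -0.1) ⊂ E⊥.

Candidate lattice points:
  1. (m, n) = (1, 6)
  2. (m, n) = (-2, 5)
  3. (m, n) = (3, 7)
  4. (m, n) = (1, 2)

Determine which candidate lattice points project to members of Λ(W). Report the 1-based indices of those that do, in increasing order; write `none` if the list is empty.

none

Numerically λ ≈ 2.4142 and λ' = −1/λ ≈ -0.4142.
[1] lift (1,6): star map gives -1.4853; window check -0.5 ≤ -1.4853 < -0.1 is false → out
[2] lift (-2,5): star map gives -4.0711; window check -0.5 ≤ -4.0711 < -0.1 is false → out
[3] lift (3,7): star map gives 0.1005; window check -0.5 ≤ 0.1005 < -0.1 is false → out
[4] lift (1,2): star map gives 0.1716; window check -0.5 ≤ 0.1716 < -0.1 is false → out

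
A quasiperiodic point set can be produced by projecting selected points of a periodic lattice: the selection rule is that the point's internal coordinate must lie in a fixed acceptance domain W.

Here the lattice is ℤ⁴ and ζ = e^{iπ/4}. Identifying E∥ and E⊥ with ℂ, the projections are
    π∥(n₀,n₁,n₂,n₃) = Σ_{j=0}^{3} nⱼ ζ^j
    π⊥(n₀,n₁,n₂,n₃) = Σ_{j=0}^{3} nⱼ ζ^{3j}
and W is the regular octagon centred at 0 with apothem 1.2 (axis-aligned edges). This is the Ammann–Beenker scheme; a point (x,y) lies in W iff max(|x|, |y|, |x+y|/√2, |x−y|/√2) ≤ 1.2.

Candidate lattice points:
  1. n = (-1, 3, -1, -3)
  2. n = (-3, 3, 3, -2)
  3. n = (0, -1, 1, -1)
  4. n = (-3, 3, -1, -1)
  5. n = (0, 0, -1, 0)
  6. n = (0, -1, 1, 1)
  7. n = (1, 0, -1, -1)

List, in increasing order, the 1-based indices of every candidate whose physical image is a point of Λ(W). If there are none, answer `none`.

π⊥(n) = n₀ + n₁ζ³ + n₂ζ⁶ + n₃ζ⁹ where ζ = e^{iπ/4}.
#1 (-1, 3, -1, -3): internal (-5.242641, 1.000000); octagon support 5.242641 vs apothem 1.2 → ∉ W
#2 (-3, 3, 3, -2): internal (-6.535534, -2.292893); octagon support 6.535534 vs apothem 1.2 → ∉ W
#3 (0, -1, 1, -1): internal (0.000000, -2.414214); octagon support 2.414214 vs apothem 1.2 → ∉ W
#4 (-3, 3, -1, -1): internal (-5.828427, 2.414214); octagon support 5.828427 vs apothem 1.2 → ∉ W
#5 (0, 0, -1, 0): internal (0.000000, 1.000000); octagon support 1.000000 vs apothem 1.2 → ∈ W
#6 (0, -1, 1, 1): internal (1.414214, -1.000000); octagon support 1.707107 vs apothem 1.2 → ∉ W
#7 (1, 0, -1, -1): internal (0.292893, 0.292893); octagon support 0.414214 vs apothem 1.2 → ∈ W

5, 7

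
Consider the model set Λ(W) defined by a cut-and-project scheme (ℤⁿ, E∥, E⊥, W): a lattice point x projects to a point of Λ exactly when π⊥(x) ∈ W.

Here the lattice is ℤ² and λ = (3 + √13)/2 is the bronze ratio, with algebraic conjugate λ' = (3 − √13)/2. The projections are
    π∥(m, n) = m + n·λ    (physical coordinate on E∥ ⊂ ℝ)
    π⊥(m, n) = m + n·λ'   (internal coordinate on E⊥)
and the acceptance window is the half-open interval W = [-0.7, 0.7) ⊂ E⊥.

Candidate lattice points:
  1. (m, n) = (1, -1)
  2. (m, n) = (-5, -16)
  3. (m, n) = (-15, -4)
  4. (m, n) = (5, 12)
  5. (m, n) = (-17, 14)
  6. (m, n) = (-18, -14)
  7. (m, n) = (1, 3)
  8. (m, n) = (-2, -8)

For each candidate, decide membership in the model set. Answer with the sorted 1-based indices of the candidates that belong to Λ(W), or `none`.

λ' = (3−√13)/2 ≈ -0.302776.
#1 (1,-1): internal coord 1 + (-1)·λ' = +1.302776; +1.302776 ∉ [-0.7, 0.7) → out
#2 (-5,-16): internal coord -5 + (-16)·λ' = -0.155590; -0.155590 ∈ [-0.7, 0.7) → IN Λ
#3 (-15,-4): internal coord -15 + (-4)·λ' = -13.788897; -13.788897 ∉ [-0.7, 0.7) → out
#4 (5,12): internal coord 5 + (12)·λ' = +1.366692; +1.366692 ∉ [-0.7, 0.7) → out
#5 (-17,14): internal coord -17 + (14)·λ' = -21.238859; -21.238859 ∉ [-0.7, 0.7) → out
#6 (-18,-14): internal coord -18 + (-14)·λ' = -13.761141; -13.761141 ∉ [-0.7, 0.7) → out
#7 (1,3): internal coord 1 + (3)·λ' = +0.091673; +0.091673 ∈ [-0.7, 0.7) → IN Λ
#8 (-2,-8): internal coord -2 + (-8)·λ' = +0.422205; +0.422205 ∈ [-0.7, 0.7) → IN Λ

2, 7, 8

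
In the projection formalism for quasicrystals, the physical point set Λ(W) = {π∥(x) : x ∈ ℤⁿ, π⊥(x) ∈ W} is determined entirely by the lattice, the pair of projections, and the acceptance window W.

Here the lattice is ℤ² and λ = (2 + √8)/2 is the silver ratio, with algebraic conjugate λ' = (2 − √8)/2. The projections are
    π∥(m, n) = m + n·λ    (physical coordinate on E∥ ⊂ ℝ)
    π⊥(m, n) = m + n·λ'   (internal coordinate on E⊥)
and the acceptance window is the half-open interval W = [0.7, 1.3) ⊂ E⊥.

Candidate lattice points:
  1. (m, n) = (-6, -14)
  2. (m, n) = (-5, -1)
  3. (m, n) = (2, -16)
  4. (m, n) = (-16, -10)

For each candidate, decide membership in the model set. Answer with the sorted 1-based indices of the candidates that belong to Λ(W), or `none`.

none

Numerically λ ≈ 2.4142 and λ' = −1/λ ≈ -0.4142.
candidate 1: (m,n)=(-6,-14) → π∥ = -6-14·λ ≈ -39.7990, π⊥ = -6-14·λ' ≈ -0.2010 ∉ [0.7, 1.3) ⇒ out
candidate 2: (m,n)=(-5,-1) → π∥ = -5-1·λ ≈ -7.4142, π⊥ = -5-1·λ' ≈ -4.5858 ∉ [0.7, 1.3) ⇒ out
candidate 3: (m,n)=(2,-16) → π∥ = 2-16·λ ≈ -36.6274, π⊥ = 2-16·λ' ≈ 8.6274 ∉ [0.7, 1.3) ⇒ out
candidate 4: (m,n)=(-16,-10) → π∥ = -16-10·λ ≈ -40.1421, π⊥ = -16-10·λ' ≈ -11.8579 ∉ [0.7, 1.3) ⇒ out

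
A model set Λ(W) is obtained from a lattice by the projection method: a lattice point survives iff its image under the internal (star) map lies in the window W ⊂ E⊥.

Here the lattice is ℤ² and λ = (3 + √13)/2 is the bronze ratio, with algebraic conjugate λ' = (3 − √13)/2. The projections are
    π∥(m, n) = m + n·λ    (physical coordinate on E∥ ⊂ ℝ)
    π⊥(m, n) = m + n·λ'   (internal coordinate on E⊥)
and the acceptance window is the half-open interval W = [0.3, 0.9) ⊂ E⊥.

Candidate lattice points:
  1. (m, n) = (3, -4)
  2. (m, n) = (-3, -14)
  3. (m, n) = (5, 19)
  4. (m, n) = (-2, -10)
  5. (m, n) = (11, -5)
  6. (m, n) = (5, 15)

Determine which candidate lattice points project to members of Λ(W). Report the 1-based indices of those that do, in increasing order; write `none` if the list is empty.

6

λ' = (3−√13)/2 ≈ -0.3028.
[1] lift (3,-4): star map gives 4.2111; window check 0.3 ≤ 4.2111 < 0.9 is false → out
[2] lift (-3,-14): star map gives 1.2389; window check 0.3 ≤ 1.2389 < 0.9 is false → out
[3] lift (5,19): star map gives -0.7527; window check 0.3 ≤ -0.7527 < 0.9 is false → out
[4] lift (-2,-10): star map gives 1.0278; window check 0.3 ≤ 1.0278 < 0.9 is false → out
[5] lift (11,-5): star map gives 12.5139; window check 0.3 ≤ 12.5139 < 0.9 is false → out
[6] lift (5,15): star map gives 0.4584; window check 0.3 ≤ 0.4584 < 0.9 is true → IN Λ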